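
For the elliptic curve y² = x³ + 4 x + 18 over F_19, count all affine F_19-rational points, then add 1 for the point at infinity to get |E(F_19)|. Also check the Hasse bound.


Affine points = {(1, 2), (1, 17), (3, 0), (5, 7), (5, 12), (6, 7), (6, 12), (7, 3), (7, 16), (8, 7), (8, 12), (9, 2), (9, 17), (11, 5), (11, 14), (13, 5), (13, 14), (14, 5), (14, 14), (16, 6), (16, 13)}; affine count = 21; |E(F_19)| = 22.

Discriminant check: Δ ∝ 4a³ + 27b² = 4·4³ + 27·18² = 4·64 + 27·324 ≡ 17 (mod 19). Nonzero ⇒ E is nonsingular.
For each x ∈ F_19, compute rhs = x³ + 4·x + 18 mod 19, then count y ∈ F_19 with y² ≡ rhs.
  x = 0: rhs = 18, matching y values: none (0 points).
  x = 1: rhs = 4, matching y values: 2, 17 (2 points).
  x = 2: rhs = 15, matching y values: none (0 points).
  x = 3: rhs = 0, matching y values: 0 (1 points).
  x = 4: rhs = 3, matching y values: none (0 points).
  x = 5: rhs = 11, matching y values: 7, 12 (2 points).
  x = 6: rhs = 11, matching y values: 7, 12 (2 points).
  x = 7: rhs = 9, matching y values: 3, 16 (2 points).
  x = 8: rhs = 11, matching y values: 7, 12 (2 points).
  x = 9: rhs = 4, matching y values: 2, 17 (2 points).
  x = 10: rhs = 13, matching y values: none (0 points).
  x = 11: rhs = 6, matching y values: 5, 14 (2 points).
  x = 12: rhs = 8, matching y values: none (0 points).
  x = 13: rhs = 6, matching y values: 5, 14 (2 points).
  x = 14: rhs = 6, matching y values: 5, 14 (2 points).
  x = 15: rhs = 14, matching y values: none (0 points).
  x = 16: rhs = 17, matching y values: 6, 13 (2 points).
  x = 17: rhs = 2, matching y values: none (0 points).
  x = 18: rhs = 13, matching y values: none (0 points).
Total affine count: 21.
Full point count |E(F_19)| = 21 + 1 = 22.
Hasse bound: |22 − (19+1)| = |2| = 2 ≤ 2√19 ≈ 8.7178 ✓.


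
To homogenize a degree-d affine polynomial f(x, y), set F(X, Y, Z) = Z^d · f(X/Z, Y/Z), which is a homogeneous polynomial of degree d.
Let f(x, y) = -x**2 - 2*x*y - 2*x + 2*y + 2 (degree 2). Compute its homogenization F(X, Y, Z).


F(X, Y, Z) = -X**2 - 2*X*Y - 2*X*Z + 2*Y*Z + 2*Z**2

deg(f) = 2.
Substitute x = X/Z, y = Y/Z into f, then multiply by Z^2.
  monomial -1·x^2·y^0 ↦ -1·X^2·Y^0·Z^0.
  monomial -2·x^1·y^1 ↦ -2·X^1·Y^1·Z^0.
  monomial -2·x^1·y^0 ↦ -2·X^1·Y^0·Z^1.
  monomial 2·x^0·y^1 ↦ 2·X^0·Y^1·Z^1.
  monomial 2·x^0·y^0 ↦ 2·X^0·Y^0·Z^2.
Collecting: F(X, Y, Z) = -X**2 - 2*X*Y - 2*X*Z + 2*Y*Z + 2*Z**2.


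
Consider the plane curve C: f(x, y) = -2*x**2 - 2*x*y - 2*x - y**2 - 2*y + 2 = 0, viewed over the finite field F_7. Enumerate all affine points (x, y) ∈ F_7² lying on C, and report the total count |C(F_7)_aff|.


Affine F_7-points: {(1, 1), (1, 2), (3, 2), (3, 4), (4, 1), (4, 3), (6, 3), (6, 4)}; count = 8.

For each of the 49 pairs (x, y) ∈ F_7², evaluate f(x, y) mod 7. Record the zeros.
  x = 0: [0↦2, 1↦6, 2↦1, 3↦1, 4↦6, 5↦2, 6↦3]  zeros at y ∈ ∅
  x = 1: [0↦5, 1↦0, 2↦0, 3↦5, 4↦1, 5↦2, 6↦1]  zeros at y ∈ {1, 2}
  x = 2: [0↦4, 1↦4, 2↦2, 3↦5, 4↦6, 5↦5, 6↦2]  zeros at y ∈ ∅
  x = 3: [0↦6, 1↦4, 2↦0, 3↦1, 4↦0, 5↦4, 6↦6]  zeros at y ∈ {2, 4}
  x = 4: [0↦4, 1↦0, 2↦1, 3↦0, 4↦4, 5↦6, 6↦6]  zeros at y ∈ {1, 3}
  x = 5: [0↦5, 1↦6, 2↦5, 3↦2, 4↦4, 5↦4, 6↦2]  zeros at y ∈ ∅
  x = 6: [0↦2, 1↦1, 2↦5, 3↦0, 4↦0, 5↦5, 6↦1]  zeros at y ∈ {3, 4}
Collecting zeros: affine points = {(1, 1), (1, 2), (3, 2), (3, 4), (4, 1), (4, 3), (6, 3), (6, 4)}.
Total count |C(F_7)_aff| = 8.


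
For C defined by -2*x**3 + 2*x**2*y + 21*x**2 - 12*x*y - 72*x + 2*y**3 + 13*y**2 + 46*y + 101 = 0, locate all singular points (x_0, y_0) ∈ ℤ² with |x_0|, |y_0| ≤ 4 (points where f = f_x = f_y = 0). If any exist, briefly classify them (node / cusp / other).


Singular points: {(3, -2)}; classification: node.

Compute partial derivatives:
  f_x = -6*x**2 + 4*x*y + 42*x - 12*y - 72.
  f_y = 2*x**2 - 12*x + 6*y**2 + 26*y + 46.
Scan x_0 ∈ {−4, ..., 4}. For each x_0, f_y(x_0, y) is a polynomial in y; find its integer roots y ∈ {−4, ..., 4}, then test f_x and f at those candidates.
  x = -4: f_y(-4, y) = 6*y**2 + 26*y + 126; no integer root y with |y| ≤ 4.
  x = -3: f_y(-3, y) = 6*y**2 + 26*y + 100; no integer root y with |y| ≤ 4.
  x = -2: f_y(-2, y) = 6*y**2 + 26*y + 78; no integer root y with |y| ≤ 4.
  x = -1: f_y(-1, y) = 6*y**2 + 26*y + 60; no integer root y with |y| ≤ 4.
  x = 0: f_y(0, y) = 6*y**2 + 26*y + 46; no integer root y with |y| ≤ 4.
  x = 1: f_y(1, y) = 6*y**2 + 26*y + 36; no integer root y with |y| ≤ 4.
  x = 2: f_y(2, y) = 6*y**2 + 26*y + 30; no integer root y with |y| ≤ 4.
  x = 3: f_y(3, y) = 6*y**2 + 26*y + 28; vanishes at y ∈ {-2}. (3, -2): f_x = 0, f = 0 — SINGULAR.
  x = 4: f_y(4, y) = 6*y**2 + 26*y + 30; no integer root y with |y| ≤ 4.
Only singular point on the grid: (3, -2).
Classify: substitute x = 3 + u, y = -2 + v and expand: f = -2*u**3 + 2*u**2*v - u**2 + 2*v**3 + v**2.
No constant or linear terms (consistent with a singular point). Quadratic part: -u**2 + v**2. Cubic part: -2*u**3 + 2*u**2*v + 2*v**3.
The quadratic part v**2 - u**2 = (v − u)(v + u) splits into two distinct linear factors, so there are two distinct tangent lines y − -2 = ±(x − 3) — this is a node (ordinary double point).
Classification: node.


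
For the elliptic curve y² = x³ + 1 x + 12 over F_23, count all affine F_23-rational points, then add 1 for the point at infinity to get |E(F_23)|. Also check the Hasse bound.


Affine points = {(0, 9), (0, 14), (5, 2), (5, 21), (6, 2), (6, 21), (8, 7), (8, 16), (12, 2), (12, 21), (19, 6), (19, 17), (21, 5), (21, 18)}; affine count = 14; |E(F_23)| = 15.

Discriminant check: Δ ∝ 4a³ + 27b² = 4·1³ + 27·12² = 4·1 + 27·144 ≡ 5 (mod 23). Nonzero ⇒ E is nonsingular.
For each x ∈ F_23, compute rhs = x³ + 1·x + 12 mod 23, then count y ∈ F_23 with y² ≡ rhs.
  x = 0: rhs = 12, matching y values: 9, 14 (2 points).
  x = 1: rhs = 14, matching y values: none (0 points).
  x = 2: rhs = 22, matching y values: none (0 points).
  x = 3: rhs = 19, matching y values: none (0 points).
  x = 4: rhs = 11, matching y values: none (0 points).
  x = 5: rhs = 4, matching y values: 2, 21 (2 points).
  x = 6: rhs = 4, matching y values: 2, 21 (2 points).
  x = 7: rhs = 17, matching y values: none (0 points).
  x = 8: rhs = 3, matching y values: 7, 16 (2 points).
  x = 9: rhs = 14, matching y values: none (0 points).
  x = 10: rhs = 10, matching y values: none (0 points).
  x = 11: rhs = 20, matching y values: none (0 points).
  x = 12: rhs = 4, matching y values: 2, 21 (2 points).
  x = 13: rhs = 14, matching y values: none (0 points).
  x = 14: rhs = 10, matching y values: none (0 points).
  x = 15: rhs = 21, matching y values: none (0 points).
  x = 16: rhs = 7, matching y values: none (0 points).
  x = 17: rhs = 20, matching y values: none (0 points).
  x = 18: rhs = 20, matching y values: none (0 points).
  x = 19: rhs = 13, matching y values: 6, 17 (2 points).
  x = 20: rhs = 5, matching y values: none (0 points).
  x = 21: rhs = 2, matching y values: 5, 18 (2 points).
  x = 22: rhs = 10, matching y values: none (0 points).
Total affine count: 14.
Full point count |E(F_23)| = 14 + 1 = 15.
Hasse bound: |15 − (23+1)| = |-9| = 9 ≤ 2√23 ≈ 9.5917 ✓.


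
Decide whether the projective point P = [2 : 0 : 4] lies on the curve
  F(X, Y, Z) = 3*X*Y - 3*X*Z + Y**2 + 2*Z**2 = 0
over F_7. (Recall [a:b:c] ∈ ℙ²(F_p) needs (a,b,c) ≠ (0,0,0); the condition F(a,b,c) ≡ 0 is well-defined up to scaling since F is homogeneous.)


F(2,0,4) ≡ 1 (mod 7); P is NOT on the curve.

Evaluate F(2, 0, 4) term-by-term (mod 7).
  3*X*Y ↦ 3·2·0·1 = 0
  -3*X*Z ↦ -3·2·1·4 = -24
  Y**2 ↦ 1·1·0·1 = 0
  2*Z**2 ↦ 2·1·1·16 = 32
Sum: F(2, 0, 4) = (0) + (-24) + (0) + (32) = 8.
Reducing mod 7: 8 ≡ 1 (mod 7).
Since F(a, b, c) ≡ 1 ≠ 0 (mod 7), P does NOT lie on the curve.


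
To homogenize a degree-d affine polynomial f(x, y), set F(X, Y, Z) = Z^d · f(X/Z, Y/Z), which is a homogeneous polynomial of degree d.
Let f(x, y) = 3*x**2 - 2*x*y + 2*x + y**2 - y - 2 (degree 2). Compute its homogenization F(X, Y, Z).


F(X, Y, Z) = 3*X**2 - 2*X*Y + 2*X*Z + Y**2 - Y*Z - 2*Z**2

deg(f) = 2.
Substitute x = X/Z, y = Y/Z into f, then multiply by Z^2.
  monomial 3·x^2·y^0 ↦ 3·X^2·Y^0·Z^0.
  monomial -2·x^1·y^1 ↦ -2·X^1·Y^1·Z^0.
  monomial 2·x^1·y^0 ↦ 2·X^1·Y^0·Z^1.
  monomial 1·x^0·y^2 ↦ 1·X^0·Y^2·Z^0.
  monomial -1·x^0·y^1 ↦ -1·X^0·Y^1·Z^1.
  monomial -2·x^0·y^0 ↦ -2·X^0·Y^0·Z^2.
Collecting: F(X, Y, Z) = 3*X**2 - 2*X*Y + 2*X*Z + Y**2 - Y*Z - 2*Z**2.


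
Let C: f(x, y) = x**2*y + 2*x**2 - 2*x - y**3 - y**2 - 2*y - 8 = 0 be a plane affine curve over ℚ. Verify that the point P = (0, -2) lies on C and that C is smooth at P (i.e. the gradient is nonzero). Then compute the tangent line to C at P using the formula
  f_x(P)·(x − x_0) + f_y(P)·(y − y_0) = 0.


Tangent line at P: -2*x - 10*y - 20 = 0.

Step 1: f(0, -2) = 0, so P lies on C.
Step 2: partial derivatives
  f_x(x, y) = 2*x*y + 4*x - 2, f_y(x, y) = x**2 - 3*y**2 - 2*y - 2.
  f_x(P) = -2, f_y(P) = -10 (gradient nonzero, so P is smooth).
Step 3: tangent line at P: -2·(x − 0) + -10·(y − -2) = 0.
Expanding: -2*x - 10*y - 20 = 0.


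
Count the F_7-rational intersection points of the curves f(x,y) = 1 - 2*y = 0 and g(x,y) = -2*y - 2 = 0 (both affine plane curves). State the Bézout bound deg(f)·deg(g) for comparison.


Common zeros: ∅; count = 0; Bézout bound = 1.

deg(f) = 1, deg(g) = 1, so Bézout bound = 1.
Scan x ∈ F_7. For each x, list the y ∈ F_7 with f(x, y) ≡ 0 and those with g(x, y) ≡ 0 (mod 7); the common zeros in that column are the intersection.
  x = 0: f ≡ 0 at y ∈ {4}; g ≡ 0 at y ∈ {6}; common: ∅.
  x = 1: f ≡ 0 at y ∈ {4}; g ≡ 0 at y ∈ {6}; common: ∅.
  x = 2: f ≡ 0 at y ∈ {4}; g ≡ 0 at y ∈ {6}; common: ∅.
  x = 3: f ≡ 0 at y ∈ {4}; g ≡ 0 at y ∈ {6}; common: ∅.
  x = 4: f ≡ 0 at y ∈ {4}; g ≡ 0 at y ∈ {6}; common: ∅.
  x = 5: f ≡ 0 at y ∈ {4}; g ≡ 0 at y ∈ {6}; common: ∅.
  x = 6: f ≡ 0 at y ∈ {4}; g ≡ 0 at y ∈ {6}; common: ∅.
Collecting: common zeros = ∅, so the count is 0.
Comparison with the Bézout bound: 0 ≤ 1 = deg(f)·deg(g), as expected for curves with no common component (the affine F_7-count falls short of the bound because intersections may lie at infinity, over extension fields, or carry multiplicity).


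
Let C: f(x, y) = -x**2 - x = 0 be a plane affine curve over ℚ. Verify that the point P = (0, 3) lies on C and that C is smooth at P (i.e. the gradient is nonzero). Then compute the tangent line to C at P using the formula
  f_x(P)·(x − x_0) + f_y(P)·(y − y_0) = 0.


Tangent line at P: -x = 0.

Step 1: f(0, 3) = 0, so P lies on C.
Step 2: partial derivatives
  f_x(x, y) = -2*x - 1, f_y(x, y) = 0.
  f_x(P) = -1, f_y(P) = 0 (gradient nonzero, so P is smooth).
Step 3: tangent line at P: -1·(x − 0) + 0·(y − 3) = 0.
Expanding: -x = 0.


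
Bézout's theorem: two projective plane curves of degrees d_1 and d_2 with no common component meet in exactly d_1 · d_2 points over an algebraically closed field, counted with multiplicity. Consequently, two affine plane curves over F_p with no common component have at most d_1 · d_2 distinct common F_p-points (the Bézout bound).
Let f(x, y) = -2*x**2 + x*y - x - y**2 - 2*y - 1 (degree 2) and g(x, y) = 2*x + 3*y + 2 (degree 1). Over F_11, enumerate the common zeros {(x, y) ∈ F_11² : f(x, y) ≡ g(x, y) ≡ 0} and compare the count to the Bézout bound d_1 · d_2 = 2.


Common zeros: {(3, 1), (8, 5)}; count = 2; Bézout bound = 2.

deg(f) = 2, deg(g) = 1, so Bézout bound = 2.
Scan x ∈ F_11. For each x, list the y ∈ F_11 with f(x, y) ≡ 0 and those with g(x, y) ≡ 0 (mod 11); the common zeros in that column are the intersection.
  x = 0: f ≡ 0 at y ∈ {10}; g ≡ 0 at y ∈ {3}; common: ∅.
  x = 1: f ≡ 0 at y ∈ ∅; g ≡ 0 at y ∈ {6}; common: ∅.
  x = 2: f ≡ 0 at y ∈ {0}; g ≡ 0 at y ∈ {9}; common: ∅.
  x = 3: f ≡ 0 at y ∈ {0, 1}; g ≡ 0 at y ∈ {1}; common: {1}.
  x = 4: f ≡ 0 at y ∈ ∅; g ≡ 0 at y ∈ {4}; common: ∅.
  x = 5: f ≡ 0 at y ∈ {5, 9}; g ≡ 0 at y ∈ {7}; common: ∅.
  x = 6: f ≡ 0 at y ∈ ∅; g ≡ 0 at y ∈ {10}; common: ∅.
  x = 7: f ≡ 0 at y ∈ ∅; g ≡ 0 at y ∈ {2}; common: ∅.
  x = 8: f ≡ 0 at y ∈ {1, 5}; g ≡ 0 at y ∈ {5}; common: {5}.
  x = 9: f ≡ 0 at y ∈ ∅; g ≡ 0 at y ∈ {8}; common: ∅.
  x = 10: f ≡ 0 at y ∈ {9, 10}; g ≡ 0 at y ∈ {0}; common: ∅.
Collecting: common zeros = {(3, 1), (8, 5)}, so the count is 2.
Comparison with the Bézout bound: 2 ≤ 2 = deg(f)·deg(g), as expected for curves with no common component (the bound is attained).


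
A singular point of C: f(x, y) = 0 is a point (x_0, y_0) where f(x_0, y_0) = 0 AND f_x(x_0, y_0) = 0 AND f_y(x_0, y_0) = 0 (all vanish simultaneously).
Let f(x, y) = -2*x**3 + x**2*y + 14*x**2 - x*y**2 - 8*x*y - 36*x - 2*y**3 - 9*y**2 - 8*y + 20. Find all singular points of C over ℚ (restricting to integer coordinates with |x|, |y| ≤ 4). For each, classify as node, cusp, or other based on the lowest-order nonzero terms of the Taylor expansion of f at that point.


Singular points: {(2, -2)}; classification: cusp.

Compute partial derivatives:
  f_x = -6*x**2 + 2*x*y + 28*x - y**2 - 8*y - 36.
  f_y = x**2 - 2*x*y - 8*x - 6*y**2 - 18*y - 8.
Scan x_0 ∈ {−4, ..., 4}. For each x_0, f_y(x_0, y) is a polynomial in y; find its integer roots y ∈ {−4, ..., 4}, then test f_x and f at those candidates.
  x = -4: f_y(-4, y) = -6*y**2 - 10*y + 40; no integer root y with |y| ≤ 4.
  x = -3: f_y(-3, y) = -6*y**2 - 12*y + 25; no integer root y with |y| ≤ 4.
  x = -2: f_y(-2, y) = -6*y**2 - 14*y + 12; vanishes at y ∈ {-3}. (-2, -3): f_x = -89 ≠ 0.
  x = -1: f_y(-1, y) = -6*y**2 - 16*y + 1; no integer root y with |y| ≤ 4.
  x = 0: f_y(0, y) = -6*y**2 - 18*y - 8; no integer root y with |y| ≤ 4.
  x = 1: f_y(1, y) = -6*y**2 - 20*y - 15; no integer root y with |y| ≤ 4.
  x = 2: f_y(2, y) = -6*y**2 - 22*y - 20; vanishes at y ∈ {-2}. (2, -2): f_x = 0, f = 0 — SINGULAR.
  x = 3: f_y(3, y) = -6*y**2 - 24*y - 23; no integer root y with |y| ≤ 4.
  x = 4: f_y(4, y) = -6*y**2 - 26*y - 24; vanishes at y ∈ {-3}. (4, -3): f_x = -29 ≠ 0.
Only singular point on the grid: (2, -2).
Classify: substitute x = 2 + u, y = -2 + v and expand: f = -2*u**3 + u**2*v - u*v**2 - 2*v**3 + v**2.
No constant or linear terms (consistent with a singular point). Quadratic part: v**2. Cubic part: -2*u**3 + u**2*v - u*v**2 - 2*v**3.
The quadratic part v**2 is a perfect square, so there is a single (double) tangent line v = 0, i.e. y = -2. Restricting the cubic part to that line (v = 0) leaves -2*u**3 ≠ 0, so f is not divisible by v and the branch is v² ≈ 2*u**3 to lowest order — this is a cusp.
Classification: cusp.


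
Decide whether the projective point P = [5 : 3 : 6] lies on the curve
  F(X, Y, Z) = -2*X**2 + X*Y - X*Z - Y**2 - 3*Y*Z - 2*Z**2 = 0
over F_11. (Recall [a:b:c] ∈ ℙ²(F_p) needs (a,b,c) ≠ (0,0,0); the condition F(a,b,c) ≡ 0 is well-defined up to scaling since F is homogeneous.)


F(5,3,6) ≡ 9 (mod 11); P is NOT on the curve.

Evaluate F(5, 3, 6) term-by-term (mod 11).
  -2*X**2 ↦ -2·25·1·1 = -50
  X*Y ↦ 1·5·3·1 = 15
  -X*Z ↦ -1·5·1·6 = -30
  -Y**2 ↦ -1·1·9·1 = -9
  -3*Y*Z ↦ -3·1·3·6 = -54
  -2*Z**2 ↦ -2·1·1·36 = -72
Sum: F(5, 3, 6) = (-50) + (15) + (-30) + (-9) + (-54) + (-72) = -200.
Reducing mod 11: -200 ≡ 9 (mod 11).
Since F(a, b, c) ≡ 9 ≠ 0 (mod 11), P does NOT lie on the curve.


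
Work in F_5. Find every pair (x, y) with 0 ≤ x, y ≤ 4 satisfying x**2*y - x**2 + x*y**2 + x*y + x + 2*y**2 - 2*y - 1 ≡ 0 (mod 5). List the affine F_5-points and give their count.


Affine F_5-points: {(2, 1), (2, 3), (4, 3), (4, 4)}; count = 4.

For each of the 25 pairs (x, y) ∈ F_5², evaluate f(x, y) mod 5. Record the zeros.
  x = 0: [0↦4, 1↦4, 2↦3, 3↦1, 4↦3]  zeros at y ∈ ∅
  x = 1: [0↦4, 1↦2, 2↦1, 3↦1, 4↦2]  zeros at y ∈ ∅
  x = 2: [0↦2, 1↦0, 2↦1, 3↦0, 4↦2]  zeros at y ∈ {1, 3}
  x = 3: [0↦3, 1↦3, 2↦3, 3↦3, 4↦3]  zeros at y ∈ ∅
  x = 4: [0↦2, 1↦1, 2↦2, 3↦0, 4↦0]  zeros at y ∈ {3, 4}
Collecting zeros: affine points = {(2, 1), (2, 3), (4, 3), (4, 4)}.
Total count |C(F_5)_aff| = 4.


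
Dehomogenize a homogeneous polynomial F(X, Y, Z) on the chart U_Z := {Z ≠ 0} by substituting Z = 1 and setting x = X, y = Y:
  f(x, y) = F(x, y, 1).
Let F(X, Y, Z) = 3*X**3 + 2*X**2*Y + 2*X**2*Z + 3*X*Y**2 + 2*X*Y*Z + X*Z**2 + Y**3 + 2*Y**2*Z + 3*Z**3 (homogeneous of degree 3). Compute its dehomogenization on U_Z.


f(x, y) = 3*x**3 + 2*x**2*y + 2*x**2 + 3*x*y**2 + 2*x*y + x + y**3 + 2*y**2 + 3

On U_Z we set Z = 1. Each monomial c·X^i·Y^j·Z^k in F becomes c·x^i·y^j·1^k = c·x^i·y^j.
Substituting Z = 1: F(X, Y, 1) = 3*x**3 + 2*x**2*y + 2*x**2 + 3*x*y**2 + 2*x*y + x + y**3 + 2*y**2 + 3.
Note: deg(f) ≤ deg(F) = 3; strict inequality happens when F is divisible by Z (lost terms).


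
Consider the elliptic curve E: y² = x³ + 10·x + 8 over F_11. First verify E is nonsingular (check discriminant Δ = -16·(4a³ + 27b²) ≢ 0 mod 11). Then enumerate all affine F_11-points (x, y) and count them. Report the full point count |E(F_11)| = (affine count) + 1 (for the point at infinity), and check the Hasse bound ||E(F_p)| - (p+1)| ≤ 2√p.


Affine points = {(2, 5), (2, 6), (6, 3), (6, 8), (7, 5), (7, 6)}; affine count = 6; |E(F_11)| = 7.

Discriminant check: Δ ∝ 4a³ + 27b² = 4·10³ + 27·8² = 4·1000 + 27·64 ≡ 8 (mod 11). Nonzero ⇒ E is nonsingular.
For each x ∈ F_11, compute rhs = x³ + 10·x + 8 mod 11, then count y ∈ F_11 with y² ≡ rhs.
  x = 0: rhs = 8, matching y values: none (0 points).
  x = 1: rhs = 8, matching y values: none (0 points).
  x = 2: rhs = 3, matching y values: 5, 6 (2 points).
  x = 3: rhs = 10, matching y values: none (0 points).
  x = 4: rhs = 2, matching y values: none (0 points).
  x = 5: rhs = 7, matching y values: none (0 points).
  x = 6: rhs = 9, matching y values: 3, 8 (2 points).
  x = 7: rhs = 3, matching y values: 5, 6 (2 points).
  x = 8: rhs = 6, matching y values: none (0 points).
  x = 9: rhs = 2, matching y values: none (0 points).
  x = 10: rhs = 8, matching y values: none (0 points).
Total affine count: 6.
Full point count |E(F_11)| = 6 + 1 = 7.
Hasse bound: |7 − (11+1)| = |-5| = 5 ≤ 2√11 ≈ 6.6332 ✓.


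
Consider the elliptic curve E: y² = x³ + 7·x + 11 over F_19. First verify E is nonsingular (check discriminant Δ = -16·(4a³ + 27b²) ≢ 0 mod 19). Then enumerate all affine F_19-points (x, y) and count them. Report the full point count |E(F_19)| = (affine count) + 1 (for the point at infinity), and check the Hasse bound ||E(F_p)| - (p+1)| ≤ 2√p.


Affine points = {(0, 7), (0, 12), (1, 0), (5, 0), (7, 2), (7, 17), (8, 3), (8, 16), (9, 9), (9, 10), (10, 6), (10, 13), (13, 0), (16, 1), (16, 18)}; affine count = 15; |E(F_19)| = 16.

Discriminant check: Δ ∝ 4a³ + 27b² = 4·7³ + 27·11² = 4·343 + 27·121 ≡ 3 (mod 19). Nonzero ⇒ E is nonsingular.
For each x ∈ F_19, compute rhs = x³ + 7·x + 11 mod 19, then count y ∈ F_19 with y² ≡ rhs.
  x = 0: rhs = 11, matching y values: 7, 12 (2 points).
  x = 1: rhs = 0, matching y values: 0 (1 points).
  x = 2: rhs = 14, matching y values: none (0 points).
  x = 3: rhs = 2, matching y values: none (0 points).
  x = 4: rhs = 8, matching y values: none (0 points).
  x = 5: rhs = 0, matching y values: 0 (1 points).
  x = 6: rhs = 3, matching y values: none (0 points).
  x = 7: rhs = 4, matching y values: 2, 17 (2 points).
  x = 8: rhs = 9, matching y values: 3, 16 (2 points).
  x = 9: rhs = 5, matching y values: 9, 10 (2 points).
  x = 10: rhs = 17, matching y values: 6, 13 (2 points).
  x = 11: rhs = 13, matching y values: none (0 points).
  x = 12: rhs = 18, matching y values: none (0 points).
  x = 13: rhs = 0, matching y values: 0 (1 points).
  x = 14: rhs = 3, matching y values: none (0 points).
  x = 15: rhs = 14, matching y values: none (0 points).
  x = 16: rhs = 1, matching y values: 1, 18 (2 points).
  x = 17: rhs = 8, matching y values: none (0 points).
  x = 18: rhs = 3, matching y values: none (0 points).
Total affine count: 15.
Full point count |E(F_19)| = 15 + 1 = 16.
Hasse bound: |16 − (19+1)| = |-4| = 4 ≤ 2√19 ≈ 8.7178 ✓.


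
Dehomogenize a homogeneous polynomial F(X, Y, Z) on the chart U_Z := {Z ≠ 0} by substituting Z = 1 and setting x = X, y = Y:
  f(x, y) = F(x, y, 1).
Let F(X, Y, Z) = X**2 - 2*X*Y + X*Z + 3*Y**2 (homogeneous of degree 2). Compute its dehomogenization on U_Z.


f(x, y) = x**2 - 2*x*y + x + 3*y**2

On U_Z we set Z = 1. Each monomial c·X^i·Y^j·Z^k in F becomes c·x^i·y^j·1^k = c·x^i·y^j.
Substituting Z = 1: F(X, Y, 1) = x**2 - 2*x*y + x + 3*y**2.
Note: deg(f) ≤ deg(F) = 2; strict inequality happens when F is divisible by Z (lost terms).


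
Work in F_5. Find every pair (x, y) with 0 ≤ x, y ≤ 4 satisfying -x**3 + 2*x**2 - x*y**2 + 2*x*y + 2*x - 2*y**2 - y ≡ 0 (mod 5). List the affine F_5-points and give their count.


Affine F_5-points: {(0, 0), (0, 2)}; count = 2.

For each of the 25 pairs (x, y) ∈ F_5², evaluate f(x, y) mod 5. Record the zeros.
  x = 0: [0↦0, 1↦2, 2↦0, 3↦4, 4↦4]  zeros at y ∈ {0, 2}
  x = 1: [0↦3, 1↦1, 2↦3, 3↦4, 4↦4]  zeros at y ∈ ∅
  x = 2: [0↦4, 1↦3, 2↦4, 3↦2, 4↦2]  zeros at y ∈ ∅
  x = 3: [0↦2, 1↦2, 2↦2, 3↦2, 4↦2]  zeros at y ∈ ∅
  x = 4: [0↦1, 1↦2, 2↦1, 3↦3, 4↦3]  zeros at y ∈ ∅
Collecting zeros: affine points = {(0, 0), (0, 2)}.
Total count |C(F_5)_aff| = 2.


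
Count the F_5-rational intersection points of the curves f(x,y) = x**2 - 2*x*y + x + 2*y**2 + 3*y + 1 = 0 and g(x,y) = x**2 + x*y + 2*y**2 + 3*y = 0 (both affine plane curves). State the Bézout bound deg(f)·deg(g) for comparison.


Common zeros: ∅; count = 0; Bézout bound = 4.

deg(f) = 2, deg(g) = 2, so Bézout bound = 4.
Scan x ∈ F_5. For each x, list the y ∈ F_5 with f(x, y) ≡ 0 and those with g(x, y) ≡ 0 (mod 5); the common zeros in that column are the intersection.
  x = 0: f ≡ 0 at y ∈ {2, 4}; g ≡ 0 at y ∈ {0, 1}; common: ∅.
  x = 1: f ≡ 0 at y ∈ ∅; g ≡ 0 at y ∈ ∅; common: ∅.
  x = 2: f ≡ 0 at y ∈ {4}; g ≡ 0 at y ∈ ∅; common: ∅.
  x = 3: f ≡ 0 at y ∈ {2}; g ≡ 0 at y ∈ {3, 4}; common: ∅.
  x = 4: f ≡ 0 at y ∈ ∅; g ≡ 0 at y ∈ {1, 3}; common: ∅.
Collecting: common zeros = ∅, so the count is 0.
Comparison with the Bézout bound: 0 ≤ 4 = deg(f)·deg(g), as expected for curves with no common component (the affine F_5-count falls short of the bound because intersections may lie at infinity, over extension fields, or carry multiplicity).


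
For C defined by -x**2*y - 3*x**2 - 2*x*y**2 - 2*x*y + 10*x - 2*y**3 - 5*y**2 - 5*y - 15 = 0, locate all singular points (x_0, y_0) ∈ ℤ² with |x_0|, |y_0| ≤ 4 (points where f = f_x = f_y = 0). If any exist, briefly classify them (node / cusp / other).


Singular points: {(3, -2)}; classification: node.

Compute partial derivatives:
  f_x = -2*x*y - 6*x - 2*y**2 - 2*y + 10.
  f_y = -x**2 - 4*x*y - 2*x - 6*y**2 - 10*y - 5.
Scan x_0 ∈ {−4, ..., 4}. For each x_0, f_y(x_0, y) is a polynomial in y; find its integer roots y ∈ {−4, ..., 4}, then test f_x and f at those candidates.
  x = -4: f_y(-4, y) = -6*y**2 + 6*y - 13; no integer root y with |y| ≤ 4.
  x = -3: f_y(-3, y) = -6*y**2 + 2*y - 8; no integer root y with |y| ≤ 4.
  x = -2: f_y(-2, y) = -6*y**2 - 2*y - 5; no integer root y with |y| ≤ 4.
  x = -1: f_y(-1, y) = -6*y**2 - 6*y - 4; no integer root y with |y| ≤ 4.
  x = 0: f_y(0, y) = -6*y**2 - 10*y - 5; no integer root y with |y| ≤ 4.
  x = 1: f_y(1, y) = -6*y**2 - 14*y - 8; vanishes at y ∈ {-1}. (1, -1): f_x = 6 ≠ 0.
  x = 2: f_y(2, y) = -6*y**2 - 18*y - 13; no integer root y with |y| ≤ 4.
  x = 3: f_y(3, y) = -6*y**2 - 22*y - 20; vanishes at y ∈ {-2}. (3, -2): f_x = 0, f = 0 — SINGULAR.
  x = 4: f_y(4, y) = -6*y**2 - 26*y - 29; no integer root y with |y| ≤ 4.
Only singular point on the grid: (3, -2).
Classify: substitute x = 3 + u, y = -2 + v and expand: f = -u**2*v - u**2 - 2*u*v**2 - 2*v**3 + v**2.
No constant or linear terms (consistent with a singular point). Quadratic part: -u**2 + v**2. Cubic part: -u**2*v - 2*u*v**2 - 2*v**3.
The quadratic part v**2 - u**2 = (v − u)(v + u) splits into two distinct linear factors, so there are two distinct tangent lines y − -2 = ±(x − 3) — this is a node (ordinary double point).
Classification: node.


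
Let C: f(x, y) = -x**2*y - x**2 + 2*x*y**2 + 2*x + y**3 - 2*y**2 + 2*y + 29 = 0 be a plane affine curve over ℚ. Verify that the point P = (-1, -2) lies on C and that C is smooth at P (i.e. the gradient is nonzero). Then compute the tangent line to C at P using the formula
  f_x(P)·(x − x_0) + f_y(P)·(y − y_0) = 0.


Tangent line at P: 8*x + 29*y + 66 = 0.

Step 1: f(-1, -2) = 0, so P lies on C.
Step 2: partial derivatives
  f_x(x, y) = -2*x*y - 2*x + 2*y**2 + 2, f_y(x, y) = -x**2 + 4*x*y + 3*y**2 - 4*y + 2.
  f_x(P) = 8, f_y(P) = 29 (gradient nonzero, so P is smooth).
Step 3: tangent line at P: 8·(x − -1) + 29·(y − -2) = 0.
Expanding: 8*x + 29*y + 66 = 0.


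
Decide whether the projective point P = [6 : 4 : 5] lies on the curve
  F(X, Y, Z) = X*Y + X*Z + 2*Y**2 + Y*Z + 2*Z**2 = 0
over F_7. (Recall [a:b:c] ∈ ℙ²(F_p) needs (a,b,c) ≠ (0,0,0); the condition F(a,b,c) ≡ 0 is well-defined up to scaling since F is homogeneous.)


F(6,4,5) ≡ 2 (mod 7); P is NOT on the curve.

Evaluate F(6, 4, 5) term-by-term (mod 7).
  X*Y ↦ 1·6·4·1 = 24
  X*Z ↦ 1·6·1·5 = 30
  2*Y**2 ↦ 2·1·16·1 = 32
  Y*Z ↦ 1·1·4·5 = 20
  2*Z**2 ↦ 2·1·1·25 = 50
Sum: F(6, 4, 5) = (24) + (30) + (32) + (20) + (50) = 156.
Reducing mod 7: 156 ≡ 2 (mod 7).
Since F(a, b, c) ≡ 2 ≠ 0 (mod 7), P does NOT lie on the curve.


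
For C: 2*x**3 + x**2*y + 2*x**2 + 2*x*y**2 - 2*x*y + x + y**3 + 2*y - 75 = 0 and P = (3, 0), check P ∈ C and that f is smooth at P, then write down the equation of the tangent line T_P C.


Tangent line at P: 67*x + 5*y - 201 = 0.

Step 1: f(3, 0) = 0, so P lies on C.
Step 2: partial derivatives
  f_x(x, y) = 6*x**2 + 2*x*y + 4*x + 2*y**2 - 2*y + 1, f_y(x, y) = x**2 + 4*x*y - 2*x + 3*y**2 + 2.
  f_x(P) = 67, f_y(P) = 5 (gradient nonzero, so P is smooth).
Step 3: tangent line at P: 67·(x − 3) + 5·(y − 0) = 0.
Expanding: 67*x + 5*y - 201 = 0.


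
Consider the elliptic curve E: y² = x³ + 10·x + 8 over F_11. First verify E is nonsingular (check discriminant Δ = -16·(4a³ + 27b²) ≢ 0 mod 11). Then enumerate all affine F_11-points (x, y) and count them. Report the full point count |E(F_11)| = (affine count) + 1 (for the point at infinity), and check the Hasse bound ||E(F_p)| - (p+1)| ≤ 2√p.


Affine points = {(2, 5), (2, 6), (6, 3), (6, 8), (7, 5), (7, 6)}; affine count = 6; |E(F_11)| = 7.

Discriminant check: Δ ∝ 4a³ + 27b² = 4·10³ + 27·8² = 4·1000 + 27·64 ≡ 8 (mod 11). Nonzero ⇒ E is nonsingular.
For each x ∈ F_11, compute rhs = x³ + 10·x + 8 mod 11, then count y ∈ F_11 with y² ≡ rhs.
  x = 0: rhs = 8, matching y values: none (0 points).
  x = 1: rhs = 8, matching y values: none (0 points).
  x = 2: rhs = 3, matching y values: 5, 6 (2 points).
  x = 3: rhs = 10, matching y values: none (0 points).
  x = 4: rhs = 2, matching y values: none (0 points).
  x = 5: rhs = 7, matching y values: none (0 points).
  x = 6: rhs = 9, matching y values: 3, 8 (2 points).
  x = 7: rhs = 3, matching y values: 5, 6 (2 points).
  x = 8: rhs = 6, matching y values: none (0 points).
  x = 9: rhs = 2, matching y values: none (0 points).
  x = 10: rhs = 8, matching y values: none (0 points).
Total affine count: 6.
Full point count |E(F_11)| = 6 + 1 = 7.
Hasse bound: |7 − (11+1)| = |-5| = 5 ≤ 2√11 ≈ 6.6332 ✓.


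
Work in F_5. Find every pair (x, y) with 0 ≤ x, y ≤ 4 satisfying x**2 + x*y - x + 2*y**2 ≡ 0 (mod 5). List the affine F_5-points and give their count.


Affine F_5-points: {(0, 0), (1, 0), (1, 2), (3, 2), (3, 4), (4, 4)}; count = 6.

For each of the 25 pairs (x, y) ∈ F_5², evaluate f(x, y) mod 5. Record the zeros.
  x = 0: [0↦0, 1↦2, 2↦3, 3↦3, 4↦2]  zeros at y ∈ {0}
  x = 1: [0↦0, 1↦3, 2↦0, 3↦1, 4↦1]  zeros at y ∈ {0, 2}
  x = 2: [0↦2, 1↦1, 2↦4, 3↦1, 4↦2]  zeros at y ∈ ∅
  x = 3: [0↦1, 1↦1, 2↦0, 3↦3, 4↦0]  zeros at y ∈ {2, 4}
  x = 4: [0↦2, 1↦3, 2↦3, 3↦2, 4↦0]  zeros at y ∈ {4}
Collecting zeros: affine points = {(0, 0), (1, 0), (1, 2), (3, 2), (3, 4), (4, 4)}.
Total count |C(F_5)_aff| = 6.


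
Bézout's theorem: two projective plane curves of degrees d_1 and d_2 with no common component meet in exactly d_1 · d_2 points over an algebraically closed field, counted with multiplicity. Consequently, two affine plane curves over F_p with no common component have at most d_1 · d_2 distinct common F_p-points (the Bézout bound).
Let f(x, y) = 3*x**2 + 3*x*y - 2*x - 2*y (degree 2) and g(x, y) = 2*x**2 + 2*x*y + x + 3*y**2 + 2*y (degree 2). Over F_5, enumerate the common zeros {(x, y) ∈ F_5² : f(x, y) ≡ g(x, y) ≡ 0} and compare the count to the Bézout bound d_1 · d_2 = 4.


Common zeros: {(0, 0), (2, 3)}; count = 2; Bézout bound = 4.

deg(f) = 2, deg(g) = 2, so Bézout bound = 4.
Scan x ∈ F_5. For each x, list the y ∈ F_5 with f(x, y) ≡ 0 and those with g(x, y) ≡ 0 (mod 5); the common zeros in that column are the intersection.
  x = 0: f ≡ 0 at y ∈ {0}; g ≡ 0 at y ∈ {0, 1}; common: {0}.
  x = 1: f ≡ 0 at y ∈ {4}; g ≡ 0 at y ∈ {1}; common: ∅.
  x = 2: f ≡ 0 at y ∈ {3}; g ≡ 0 at y ∈ {0, 3}; common: {3}.
  x = 3: f ≡ 0 at y ∈ {2}; g ≡ 0 at y ∈ ∅; common: ∅.
  x = 4: f ≡ 0 at y ∈ {0, 1, 2, 3, 4}; g ≡ 0 at y ∈ ∅; common: ∅.
Collecting: common zeros = {(0, 0), (2, 3)}, so the count is 2.
Comparison with the Bézout bound: 2 ≤ 4 = deg(f)·deg(g), as expected for curves with no common component (the affine F_5-count falls short of the bound because intersections may lie at infinity, over extension fields, or carry multiplicity).


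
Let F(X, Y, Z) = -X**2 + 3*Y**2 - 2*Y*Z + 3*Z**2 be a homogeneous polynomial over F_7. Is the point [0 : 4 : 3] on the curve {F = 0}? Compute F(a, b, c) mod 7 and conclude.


F(0,4,3) ≡ 2 (mod 7); P is NOT on the curve.

Evaluate F(0, 4, 3) term-by-term (mod 7).
  -X**2 ↦ -1·0·1·1 = 0
  3*Y**2 ↦ 3·1·16·1 = 48
  -2*Y*Z ↦ -2·1·4·3 = -24
  3*Z**2 ↦ 3·1·1·9 = 27
Sum: F(0, 4, 3) = (0) + (48) + (-24) + (27) = 51.
Reducing mod 7: 51 ≡ 2 (mod 7).
Since F(a, b, c) ≡ 2 ≠ 0 (mod 7), P does NOT lie on the curve.


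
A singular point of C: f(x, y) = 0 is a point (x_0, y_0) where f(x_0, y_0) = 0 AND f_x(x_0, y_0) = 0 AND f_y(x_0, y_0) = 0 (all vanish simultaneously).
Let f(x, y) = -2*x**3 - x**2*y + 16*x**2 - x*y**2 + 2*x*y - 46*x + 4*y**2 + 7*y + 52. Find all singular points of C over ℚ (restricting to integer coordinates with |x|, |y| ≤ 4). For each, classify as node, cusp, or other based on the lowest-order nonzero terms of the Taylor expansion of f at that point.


Singular points: {(3, -2)}; classification: cusp.

Compute partial derivatives:
  f_x = -6*x**2 - 2*x*y + 32*x - y**2 + 2*y - 46.
  f_y = -x**2 - 2*x*y + 2*x + 8*y + 7.
Scan x_0 ∈ {−4, ..., 4}. For each x_0, f_y(x_0, y) is a polynomial in y; find its integer roots y ∈ {−4, ..., 4}, then test f_x and f at those candidates.
  x = -4: f_y(-4, y) = 16*y - 17; no integer root y with |y| ≤ 4.
  x = -3: f_y(-3, y) = 14*y - 8; no integer root y with |y| ≤ 4.
  x = -2: f_y(-2, y) = 12*y - 1; no integer root y with |y| ≤ 4.
  x = -1: f_y(-1, y) = 10*y + 4; no integer root y with |y| ≤ 4.
  x = 0: f_y(0, y) = 8*y + 7; no integer root y with |y| ≤ 4.
  x = 1: f_y(1, y) = 6*y + 8; no integer root y with |y| ≤ 4.
  x = 2: f_y(2, y) = 4*y + 7; no integer root y with |y| ≤ 4.
  x = 3: f_y(3, y) = 2*y + 4; vanishes at y ∈ {-2}. (3, -2): f_x = 0, f = 0 — SINGULAR.
  x = 4: f_y(4, y) = -1; no integer root y with |y| ≤ 4.
Only singular point on the grid: (3, -2).
Classify: substitute x = 3 + u, y = -2 + v and expand: f = -2*u**3 - u**2*v - u*v**2 + v**2.
No constant or linear terms (consistent with a singular point). Quadratic part: v**2. Cubic part: -2*u**3 - u**2*v - u*v**2.
The quadratic part v**2 is a perfect square, so there is a single (double) tangent line v = 0, i.e. y = -2. Restricting the cubic part to that line (v = 0) leaves -2*u**3 ≠ 0, so f is not divisible by v and the branch is v² ≈ 2*u**3 to lowest order — this is a cusp.
Classification: cusp.


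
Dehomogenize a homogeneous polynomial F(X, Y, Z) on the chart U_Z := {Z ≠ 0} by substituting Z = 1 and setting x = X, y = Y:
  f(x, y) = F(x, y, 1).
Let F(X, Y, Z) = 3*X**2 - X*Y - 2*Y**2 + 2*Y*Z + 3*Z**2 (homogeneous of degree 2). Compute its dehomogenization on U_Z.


f(x, y) = 3*x**2 - x*y - 2*y**2 + 2*y + 3

On U_Z we set Z = 1. Each monomial c·X^i·Y^j·Z^k in F becomes c·x^i·y^j·1^k = c·x^i·y^j.
Substituting Z = 1: F(X, Y, 1) = 3*x**2 - x*y - 2*y**2 + 2*y + 3.
Note: deg(f) ≤ deg(F) = 2; strict inequality happens when F is divisible by Z (lost terms).


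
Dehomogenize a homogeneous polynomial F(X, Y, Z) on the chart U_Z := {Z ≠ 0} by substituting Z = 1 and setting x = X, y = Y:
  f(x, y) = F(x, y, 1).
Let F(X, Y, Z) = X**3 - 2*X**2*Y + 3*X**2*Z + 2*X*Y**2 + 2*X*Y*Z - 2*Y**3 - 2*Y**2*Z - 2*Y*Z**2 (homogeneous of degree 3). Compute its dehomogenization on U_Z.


f(x, y) = x**3 - 2*x**2*y + 3*x**2 + 2*x*y**2 + 2*x*y - 2*y**3 - 2*y**2 - 2*y

On U_Z we set Z = 1. Each monomial c·X^i·Y^j·Z^k in F becomes c·x^i·y^j·1^k = c·x^i·y^j.
Substituting Z = 1: F(X, Y, 1) = x**3 - 2*x**2*y + 3*x**2 + 2*x*y**2 + 2*x*y - 2*y**3 - 2*y**2 - 2*y.
Note: deg(f) ≤ deg(F) = 3; strict inequality happens when F is divisible by Z (lost terms).


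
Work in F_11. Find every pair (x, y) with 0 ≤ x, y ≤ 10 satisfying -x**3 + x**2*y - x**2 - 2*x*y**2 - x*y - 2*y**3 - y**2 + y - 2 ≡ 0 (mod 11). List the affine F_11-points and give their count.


Affine F_11-points: {(1, 4), (2, 2), (2, 5), (2, 7), (5, 3), (5, 5), (6, 6), (6, 9), (8, 5), (9, 10), (10, 1)}; count = 11.

For each of the 121 pairs (x, y) ∈ F_11², evaluate f(x, y) mod 11. Record the zeros.
  x = 0: [0↦9, 1↦7, 2↦2, 3↦4, 4↦1, 5↦3, 6↦9, 7↦7, 8↦7, 9↦8, 10↦9]  zeros at y ∈ ∅
  x = 1: [0↦7, 1↦3, 2↦3, 3↦6, 4↦0, 5↦6, 6↦1, 7↦6, 8↦9, 9↦9, 10↦5]  zeros at y ∈ {4}
  x = 2: [0↦8, 1↦4, 2↦0, 3↦6, 4↦10, 5↦0, 6↦8, 7↦0, 8↦8, 9↦9, 10↦2]  zeros at y ∈ {2, 5, 7}
  x = 3: [0↦6, 1↦4, 2↦9, 3↦9, 4↦3, 5↦1, 6↦2, 7↦5, 8↦9, 9↦2, 10↦5]  zeros at y ∈ ∅
  x = 4: [0↦6, 1↦8, 2↦2, 3↦9, 4↦6, 5↦3, 6↦10, 7↦4, 8↦6, 9↦4, 10↦8]  zeros at y ∈ ∅
  x = 5: [0↦2, 1↦10, 2↦6, 3↦0, 4↦2, 5↦0, 6↦4, 7↦2, 8↦4, 9↦9, 10↦5]  zeros at y ∈ {3, 5}
  x = 6: [0↦10, 1↦4, 2↦4, 3↦9, 4↦7, 5↦8, 6↦0, 7↦4, 8↦8, 9↦0, 10↦1]  zeros at y ∈ {6, 9}
  x = 7: [0↦2, 1↦6, 2↦1, 3↦8, 4↦4, 5↦10, 6↦3, 7↦4, 8↦1, 9↦4, 10↦1]  zeros at y ∈ ∅
  x = 8: [0↦5, 1↦10, 2↦2, 3↦2, 4↦9, 5↦0, 6↦7, 7↦7, 8↦10, 9↦4, 10↦10]  zeros at y ∈ {5}
  x = 9: [0↦2, 1↦10, 2↦1, 3↦7, 4↦5, 5↦5, 6↦6, 7↦7, 8↦7, 9↦5, 10↦0]  zeros at y ∈ {10}
  x = 10: [0↦9, 1↦0, 2↦3, 3↦6, 4↦8, 5↦8, 6↦5, 7↦9, 8↦8, 9↦1, 10↦9]  zeros at y ∈ {1}
Collecting zeros: affine points = {(1, 4), (2, 2), (2, 5), (2, 7), (5, 3), (5, 5), (6, 6), (6, 9), (8, 5), (9, 10), (10, 1)}.
Total count |C(F_11)_aff| = 11.


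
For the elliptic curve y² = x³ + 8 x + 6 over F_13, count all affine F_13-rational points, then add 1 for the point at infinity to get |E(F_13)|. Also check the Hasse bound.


Affine points = {(2, 2), (2, 11), (6, 6), (6, 7), (8, 6), (8, 7), (9, 1), (9, 12), (12, 6), (12, 7)}; affine count = 10; |E(F_13)| = 11.

Discriminant check: Δ ∝ 4a³ + 27b² = 4·8³ + 27·6² = 4·512 + 27·36 ≡ 4 (mod 13). Nonzero ⇒ E is nonsingular.
For each x ∈ F_13, compute rhs = x³ + 8·x + 6 mod 13, then count y ∈ F_13 with y² ≡ rhs.
  x = 0: rhs = 6, matching y values: none (0 points).
  x = 1: rhs = 2, matching y values: none (0 points).
  x = 2: rhs = 4, matching y values: 2, 11 (2 points).
  x = 3: rhs = 5, matching y values: none (0 points).
  x = 4: rhs = 11, matching y values: none (0 points).
  x = 5: rhs = 2, matching y values: none (0 points).
  x = 6: rhs = 10, matching y values: 6, 7 (2 points).
  x = 7: rhs = 2, matching y values: none (0 points).
  x = 8: rhs = 10, matching y values: 6, 7 (2 points).
  x = 9: rhs = 1, matching y values: 1, 12 (2 points).
  x = 10: rhs = 7, matching y values: none (0 points).
  x = 11: rhs = 8, matching y values: none (0 points).
  x = 12: rhs = 10, matching y values: 6, 7 (2 points).
Total affine count: 10.
Full point count |E(F_13)| = 10 + 1 = 11.
Hasse bound: |11 − (13+1)| = |-3| = 3 ≤ 2√13 ≈ 7.2111 ✓.


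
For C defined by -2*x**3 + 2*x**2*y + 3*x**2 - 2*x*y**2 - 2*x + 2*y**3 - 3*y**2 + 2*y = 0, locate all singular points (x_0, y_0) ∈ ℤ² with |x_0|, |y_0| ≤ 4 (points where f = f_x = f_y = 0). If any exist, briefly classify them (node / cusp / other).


Singular points: {(1, 1)}; classification: node.

Compute partial derivatives:
  f_x = -6*x**2 + 4*x*y + 6*x - 2*y**2 - 2.
  f_y = 2*x**2 - 4*x*y + 6*y**2 - 6*y + 2.
Scan x_0 ∈ {−4, ..., 4}. For each x_0, f_y(x_0, y) is a polynomial in y; find its integer roots y ∈ {−4, ..., 4}, then test f_x and f at those candidates.
  x = -4: f_y(-4, y) = 6*y**2 + 10*y + 34; no integer root y with |y| ≤ 4.
  x = -3: f_y(-3, y) = 6*y**2 + 6*y + 20; no integer root y with |y| ≤ 4.
  x = -2: f_y(-2, y) = 6*y**2 + 2*y + 10; no integer root y with |y| ≤ 4.
  x = -1: f_y(-1, y) = 6*y**2 - 2*y + 4; no integer root y with |y| ≤ 4.
  x = 0: f_y(0, y) = 6*y**2 - 6*y + 2; no integer root y with |y| ≤ 4.
  x = 1: f_y(1, y) = 6*y**2 - 10*y + 4; vanishes at y ∈ {1}. (1, 1): f_x = 0, f = 0 — SINGULAR.
  x = 2: f_y(2, y) = 6*y**2 - 14*y + 10; no integer root y with |y| ≤ 4.
  x = 3: f_y(3, y) = 6*y**2 - 18*y + 20; no integer root y with |y| ≤ 4.
  x = 4: f_y(4, y) = 6*y**2 - 22*y + 34; no integer root y with |y| ≤ 4.
Only singular point on the grid: (1, 1).
Classify: substitute x = 1 + u, y = 1 + v and expand: f = -2*u**3 + 2*u**2*v - u**2 - 2*u*v**2 + 2*v**3 + v**2.
No constant or linear terms (consistent with a singular point). Quadratic part: -u**2 + v**2. Cubic part: -2*u**3 + 2*u**2*v - 2*u*v**2 + 2*v**3.
The quadratic part v**2 - u**2 = (v − u)(v + u) splits into two distinct linear factors, so there are two distinct tangent lines y − 1 = ±(x − 1) — this is a node (ordinary double point).
Classification: node.


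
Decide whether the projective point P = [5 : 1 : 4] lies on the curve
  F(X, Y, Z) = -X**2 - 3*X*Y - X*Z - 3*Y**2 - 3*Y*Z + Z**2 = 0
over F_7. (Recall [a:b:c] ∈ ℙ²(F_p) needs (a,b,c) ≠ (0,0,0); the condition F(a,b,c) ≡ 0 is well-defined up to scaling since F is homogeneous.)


F(5,1,4) ≡ 4 (mod 7); P is NOT on the curve.

Evaluate F(5, 1, 4) term-by-term (mod 7).
  -X**2 ↦ -1·25·1·1 = -25
  -3*X*Y ↦ -3·5·1·1 = -15
  -X*Z ↦ -1·5·1·4 = -20
  -3*Y**2 ↦ -3·1·1·1 = -3
  -3*Y*Z ↦ -3·1·1·4 = -12
  Z**2 ↦ 1·1·1·16 = 16
Sum: F(5, 1, 4) = (-25) + (-15) + (-20) + (-3) + (-12) + (16) = -59.
Reducing mod 7: -59 ≡ 4 (mod 7).
Since F(a, b, c) ≡ 4 ≠ 0 (mod 7), P does NOT lie on the curve.


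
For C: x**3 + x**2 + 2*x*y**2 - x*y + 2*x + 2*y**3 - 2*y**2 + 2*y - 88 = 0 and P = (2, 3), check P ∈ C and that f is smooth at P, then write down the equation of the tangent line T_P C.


Tangent line at P: 33*x + 66*y - 264 = 0.

Step 1: f(2, 3) = 0, so P lies on C.
Step 2: partial derivatives
  f_x(x, y) = 3*x**2 + 2*x + 2*y**2 - y + 2, f_y(x, y) = 4*x*y - x + 6*y**2 - 4*y + 2.
  f_x(P) = 33, f_y(P) = 66 (gradient nonzero, so P is smooth).
Step 3: tangent line at P: 33·(x − 2) + 66·(y − 3) = 0.
Expanding: 33*x + 66*y - 264 = 0.
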